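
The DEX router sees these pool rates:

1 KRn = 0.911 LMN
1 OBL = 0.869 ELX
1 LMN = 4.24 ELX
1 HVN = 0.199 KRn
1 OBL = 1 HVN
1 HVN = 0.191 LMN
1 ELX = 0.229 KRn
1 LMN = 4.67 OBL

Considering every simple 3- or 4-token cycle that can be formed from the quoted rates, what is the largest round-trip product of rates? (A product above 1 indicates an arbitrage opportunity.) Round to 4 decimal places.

HVN→LMN→OBL→HVN: 0.191 × 4.67 × 1 = 0.89197
ELX→KRn→LMN→ELX: 0.229 × 0.911 × 4.24 = 0.88454
OBL→ELX→KRn→LMN→OBL: 0.869 × 0.229 × 0.911 × 4.67 = 0.84662
HVN→KRn→LMN→OBL→HVN: 0.199 × 0.911 × 4.67 × 1 = 0.84662
Maximum is HVN→LMN→OBL→HVN at 0.8920; no arbitrage — every cycle loses value.

0.8920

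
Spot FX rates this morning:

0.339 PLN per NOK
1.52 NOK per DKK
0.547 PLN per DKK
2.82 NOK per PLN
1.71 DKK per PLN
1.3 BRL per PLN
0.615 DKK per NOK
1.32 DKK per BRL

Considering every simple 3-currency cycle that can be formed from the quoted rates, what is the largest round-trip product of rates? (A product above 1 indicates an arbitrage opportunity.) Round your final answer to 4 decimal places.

0.9487

DKK→PLN→NOK→DKK: 0.547 × 2.82 × 0.615 = 0.94866
DKK→PLN→BRL→DKK: 0.547 × 1.3 × 1.32 = 0.93865
DKK→NOK→PLN→DKK: 1.52 × 0.339 × 1.71 = 0.88113
Maximum is DKK→PLN→NOK→DKK at 0.9487; no arbitrage — every cycle loses value.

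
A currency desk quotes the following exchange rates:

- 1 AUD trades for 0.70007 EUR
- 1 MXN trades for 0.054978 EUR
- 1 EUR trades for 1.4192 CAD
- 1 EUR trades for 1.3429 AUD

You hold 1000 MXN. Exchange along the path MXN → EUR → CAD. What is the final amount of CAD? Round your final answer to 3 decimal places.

78.025

1000 MXN × 0.054978 = 54.978 EUR
54.978 EUR × 1.4192 = 78.0247776 CAD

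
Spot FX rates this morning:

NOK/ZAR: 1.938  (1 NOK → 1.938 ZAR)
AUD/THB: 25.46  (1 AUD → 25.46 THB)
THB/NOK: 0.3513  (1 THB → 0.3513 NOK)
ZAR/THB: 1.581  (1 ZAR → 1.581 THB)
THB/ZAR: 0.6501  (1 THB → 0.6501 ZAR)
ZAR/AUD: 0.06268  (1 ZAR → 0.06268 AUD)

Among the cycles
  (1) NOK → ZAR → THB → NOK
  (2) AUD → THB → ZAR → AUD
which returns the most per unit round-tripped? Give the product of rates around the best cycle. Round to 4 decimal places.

1.0764

(1) 1.938 × 1.581 × 0.3513 = 1.07638
(2) 25.46 × 0.6501 × 0.06268 = 1.03745
Highest is cycle (1) at 1.0764 (>1, arbitrage).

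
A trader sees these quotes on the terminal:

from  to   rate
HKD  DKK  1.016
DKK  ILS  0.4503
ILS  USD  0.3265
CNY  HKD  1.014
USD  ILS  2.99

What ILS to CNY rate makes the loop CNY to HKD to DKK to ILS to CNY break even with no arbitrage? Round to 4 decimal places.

2.1556

Known legs of the cycle: 1.014 × 1.016 × 0.4503 = 0.4639098672
For no arbitrage the full-cycle product must be 1, so the missing rate is 1 / 0.4639098672 ≈ 2.155591.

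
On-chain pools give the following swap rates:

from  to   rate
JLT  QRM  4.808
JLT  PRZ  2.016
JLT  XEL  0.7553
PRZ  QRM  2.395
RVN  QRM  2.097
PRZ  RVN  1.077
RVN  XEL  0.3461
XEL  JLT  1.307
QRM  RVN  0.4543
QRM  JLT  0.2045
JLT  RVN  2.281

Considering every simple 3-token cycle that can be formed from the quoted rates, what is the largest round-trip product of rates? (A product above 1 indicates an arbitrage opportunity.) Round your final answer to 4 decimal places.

1.0318

XEL→JLT→RVN→XEL: 1.307 × 2.281 × 0.3461 = 1.03182
PRZ→QRM→JLT→PRZ: 2.395 × 0.2045 × 2.016 = 0.98739
JLT→RVN→QRM→JLT: 2.281 × 2.097 × 0.2045 = 0.97818
Maximum is XEL→JLT→RVN→XEL at 1.0318; arbitrage exists.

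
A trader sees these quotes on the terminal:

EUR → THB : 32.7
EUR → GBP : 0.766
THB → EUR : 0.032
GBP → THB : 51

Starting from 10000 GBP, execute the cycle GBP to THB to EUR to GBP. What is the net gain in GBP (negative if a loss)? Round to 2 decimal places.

2501.12

10000 GBP × 51 = 510000 THB
510000 THB × 0.032 = 16320 EUR
16320 EUR × 0.766 = 12501.12 GBP
Net change: 12501.12 − 10000 = 2501.12 GBP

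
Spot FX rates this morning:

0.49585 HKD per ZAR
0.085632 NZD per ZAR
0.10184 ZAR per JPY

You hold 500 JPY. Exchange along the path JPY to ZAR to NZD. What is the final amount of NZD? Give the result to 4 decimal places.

500 JPY × 0.10184 = 50.92 ZAR
50.92 ZAR × 0.085632 = 4.36038144 NZD

4.3604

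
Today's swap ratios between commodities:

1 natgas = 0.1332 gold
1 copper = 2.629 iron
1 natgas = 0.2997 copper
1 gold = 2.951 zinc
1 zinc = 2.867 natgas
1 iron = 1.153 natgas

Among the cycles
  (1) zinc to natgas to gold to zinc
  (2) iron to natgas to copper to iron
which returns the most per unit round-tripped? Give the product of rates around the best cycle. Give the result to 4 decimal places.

(1) 2.867 × 0.1332 × 2.951 = 1.12694
(2) 1.153 × 0.2997 × 2.629 = 0.90846
Highest is cycle (1) at 1.1269 (>1, arbitrage).

1.1269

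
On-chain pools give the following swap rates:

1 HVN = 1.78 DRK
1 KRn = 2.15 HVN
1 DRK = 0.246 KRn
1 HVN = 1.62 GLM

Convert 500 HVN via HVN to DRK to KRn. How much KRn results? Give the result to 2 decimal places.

218.94

500 HVN × 1.78 = 890 DRK
890 DRK × 0.246 = 218.94 KRn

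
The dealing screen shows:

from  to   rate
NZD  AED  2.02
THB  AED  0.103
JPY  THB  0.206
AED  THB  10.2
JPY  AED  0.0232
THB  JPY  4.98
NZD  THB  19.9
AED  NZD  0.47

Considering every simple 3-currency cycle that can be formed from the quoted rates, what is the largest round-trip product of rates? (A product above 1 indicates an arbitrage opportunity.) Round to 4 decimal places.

1.1785

THB→JPY→AED→THB: 4.98 × 0.0232 × 10.2 = 1.17847
THB→AED→NZD→THB: 0.103 × 0.47 × 19.9 = 0.96336
Maximum is THB→JPY→AED→THB at 1.1785; arbitrage exists.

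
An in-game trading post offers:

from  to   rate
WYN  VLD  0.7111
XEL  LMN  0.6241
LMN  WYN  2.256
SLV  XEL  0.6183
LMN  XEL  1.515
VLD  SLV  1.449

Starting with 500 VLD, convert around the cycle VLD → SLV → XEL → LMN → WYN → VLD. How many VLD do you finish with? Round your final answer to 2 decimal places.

448.50

500 VLD × 1.449 = 724.5 SLV
724.5 SLV × 0.6183 = 447.95835 XEL
447.95835 XEL × 0.6241 = 279.570806235 LMN
279.570806235 LMN × 2.256 = 630.71173886616 WYN
630.71173886616 WYN × 0.7111 = 448.499117507726376 VLD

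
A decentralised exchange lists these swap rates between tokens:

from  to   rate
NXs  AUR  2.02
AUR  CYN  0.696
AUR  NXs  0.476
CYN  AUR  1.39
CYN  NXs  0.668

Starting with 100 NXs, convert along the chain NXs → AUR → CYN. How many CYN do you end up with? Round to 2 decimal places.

100 NXs × 2.02 = 202 AUR
202 AUR × 0.696 = 140.592 CYN

140.59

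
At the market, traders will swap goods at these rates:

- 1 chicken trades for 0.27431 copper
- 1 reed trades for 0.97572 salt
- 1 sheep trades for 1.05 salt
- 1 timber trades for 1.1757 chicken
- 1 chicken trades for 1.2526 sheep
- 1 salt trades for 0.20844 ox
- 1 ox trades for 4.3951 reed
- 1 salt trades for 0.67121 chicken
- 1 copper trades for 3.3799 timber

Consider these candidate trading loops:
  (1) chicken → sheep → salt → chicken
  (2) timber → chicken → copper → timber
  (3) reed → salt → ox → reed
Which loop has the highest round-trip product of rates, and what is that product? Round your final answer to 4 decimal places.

1.0900

(1) 1.2526 × 1.05 × 0.67121 = 0.88280
(2) 1.1757 × 0.27431 × 3.3799 = 1.09004
(3) 0.97572 × 0.20844 × 4.3951 = 0.89387
Highest is cycle (2) at 1.0900 (>1, arbitrage).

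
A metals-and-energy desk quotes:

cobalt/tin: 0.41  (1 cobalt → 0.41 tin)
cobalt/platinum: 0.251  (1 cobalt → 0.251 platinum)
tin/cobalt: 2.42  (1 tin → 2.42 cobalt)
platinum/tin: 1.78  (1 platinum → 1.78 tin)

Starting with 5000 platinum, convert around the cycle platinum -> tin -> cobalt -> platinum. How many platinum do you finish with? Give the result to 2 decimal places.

5406.04

5000 platinum × 1.78 = 8900 tin
8900 tin × 2.42 = 21538 cobalt
21538 cobalt × 0.251 = 5406.038 platinum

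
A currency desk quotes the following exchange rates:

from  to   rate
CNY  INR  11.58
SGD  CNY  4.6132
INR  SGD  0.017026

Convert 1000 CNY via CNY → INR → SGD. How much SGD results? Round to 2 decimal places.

197.16

1000 CNY × 11.58 = 11580 INR
11580 INR × 0.017026 = 197.16108 SGD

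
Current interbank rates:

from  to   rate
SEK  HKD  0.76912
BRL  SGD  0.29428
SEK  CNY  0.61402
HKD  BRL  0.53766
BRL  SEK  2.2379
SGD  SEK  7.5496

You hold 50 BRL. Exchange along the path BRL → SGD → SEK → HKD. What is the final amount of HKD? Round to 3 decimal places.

85.438

50 BRL × 0.29428 = 14.714 SGD
14.714 SGD × 7.5496 = 111.0848144 SEK
111.0848144 SEK × 0.76912 = 85.437552451328 HKD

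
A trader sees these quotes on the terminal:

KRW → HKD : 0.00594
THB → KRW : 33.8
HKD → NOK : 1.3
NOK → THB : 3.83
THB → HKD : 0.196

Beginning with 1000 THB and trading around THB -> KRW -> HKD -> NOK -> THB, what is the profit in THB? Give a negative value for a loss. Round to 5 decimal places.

1000 THB × 33.8 = 33800 KRW
33800 KRW × 0.00594 = 200.772 HKD
200.772 HKD × 1.3 = 261.0036 NOK
261.0036 NOK × 3.83 = 999.643788 THB
Net change: 999.643788 − 1000 = -0.356212 THB

-0.35621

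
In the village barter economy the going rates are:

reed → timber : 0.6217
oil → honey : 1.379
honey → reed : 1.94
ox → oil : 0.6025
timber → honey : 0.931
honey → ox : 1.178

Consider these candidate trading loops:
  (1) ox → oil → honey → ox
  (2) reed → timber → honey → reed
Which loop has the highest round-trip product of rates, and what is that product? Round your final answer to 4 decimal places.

1.1229

(1) 0.6025 × 1.379 × 1.178 = 0.97874
(2) 0.6217 × 0.931 × 1.94 = 1.12288
Highest is cycle (2) at 1.1229 (>1, arbitrage).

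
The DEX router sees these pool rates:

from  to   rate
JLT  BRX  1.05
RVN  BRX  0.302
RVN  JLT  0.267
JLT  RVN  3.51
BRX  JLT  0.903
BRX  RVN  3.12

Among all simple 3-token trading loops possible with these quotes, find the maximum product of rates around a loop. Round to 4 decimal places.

BRX→JLT→RVN→BRX: 0.903 × 3.51 × 0.302 = 0.95720
BRX→RVN→JLT→BRX: 3.12 × 0.267 × 1.05 = 0.87469
Maximum is BRX→JLT→RVN→BRX at 0.9572; no arbitrage — every cycle loses value.

0.9572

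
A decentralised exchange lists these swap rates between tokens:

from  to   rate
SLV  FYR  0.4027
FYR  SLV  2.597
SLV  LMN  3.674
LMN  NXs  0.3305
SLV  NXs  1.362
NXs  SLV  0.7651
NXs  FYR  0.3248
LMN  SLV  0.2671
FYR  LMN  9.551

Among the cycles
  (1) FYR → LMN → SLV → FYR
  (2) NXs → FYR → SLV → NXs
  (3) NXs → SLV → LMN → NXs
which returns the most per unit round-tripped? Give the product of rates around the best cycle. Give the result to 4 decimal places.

(1) 9.551 × 0.2671 × 0.4027 = 1.02732
(2) 0.3248 × 2.597 × 1.362 = 1.14885
(3) 0.7651 × 3.674 × 0.3305 = 0.92903
Highest is cycle (2) at 1.1489 (>1, arbitrage).

1.1489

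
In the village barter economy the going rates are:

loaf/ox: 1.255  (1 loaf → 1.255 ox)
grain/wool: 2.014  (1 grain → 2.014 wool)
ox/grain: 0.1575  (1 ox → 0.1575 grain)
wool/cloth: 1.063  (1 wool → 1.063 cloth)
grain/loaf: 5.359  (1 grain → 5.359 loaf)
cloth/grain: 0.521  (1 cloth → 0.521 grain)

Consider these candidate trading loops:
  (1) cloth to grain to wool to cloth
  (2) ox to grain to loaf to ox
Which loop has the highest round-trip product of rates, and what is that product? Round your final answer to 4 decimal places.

(1) 0.521 × 2.014 × 1.063 = 1.11540
(2) 0.1575 × 5.359 × 1.255 = 1.05927
Highest is cycle (1) at 1.1154 (>1, arbitrage).

1.1154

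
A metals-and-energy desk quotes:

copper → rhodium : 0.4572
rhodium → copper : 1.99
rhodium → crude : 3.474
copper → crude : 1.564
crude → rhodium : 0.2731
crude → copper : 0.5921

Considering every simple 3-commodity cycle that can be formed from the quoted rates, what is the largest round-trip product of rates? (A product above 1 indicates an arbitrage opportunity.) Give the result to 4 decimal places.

0.9404

crude→copper→rhodium→crude: 0.5921 × 0.4572 × 3.474 = 0.94044
crude→rhodium→copper→crude: 0.2731 × 1.99 × 1.564 = 0.84999
Maximum is crude→copper→rhodium→crude at 0.9404; no arbitrage — every cycle loses value.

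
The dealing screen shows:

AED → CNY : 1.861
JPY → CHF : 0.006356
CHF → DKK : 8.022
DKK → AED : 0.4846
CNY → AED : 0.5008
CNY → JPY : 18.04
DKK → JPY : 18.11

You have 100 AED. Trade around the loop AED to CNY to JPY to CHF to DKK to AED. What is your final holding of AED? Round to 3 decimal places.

82.953

100 AED × 1.861 = 186.1 CNY
186.1 CNY × 18.04 = 3357.244 JPY
3357.244 JPY × 0.006356 = 21.338642864 CHF
21.338642864 CHF × 8.022 = 171.178593055008 DKK
171.178593055008 DKK × 0.4846 = 82.9531461944568768 AED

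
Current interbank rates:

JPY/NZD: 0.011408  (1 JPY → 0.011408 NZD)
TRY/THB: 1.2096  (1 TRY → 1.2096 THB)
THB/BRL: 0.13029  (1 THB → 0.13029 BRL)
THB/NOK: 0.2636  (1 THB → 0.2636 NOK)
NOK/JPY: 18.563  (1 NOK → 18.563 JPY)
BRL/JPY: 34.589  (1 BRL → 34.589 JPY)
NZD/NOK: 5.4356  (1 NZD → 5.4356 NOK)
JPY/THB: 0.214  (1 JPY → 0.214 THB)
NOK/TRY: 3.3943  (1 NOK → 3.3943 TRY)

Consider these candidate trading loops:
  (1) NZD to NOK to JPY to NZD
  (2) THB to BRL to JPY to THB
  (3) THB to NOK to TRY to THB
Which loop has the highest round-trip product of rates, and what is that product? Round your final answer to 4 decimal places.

1.1511

(1) 5.4356 × 18.563 × 0.011408 = 1.15108
(2) 0.13029 × 34.589 × 0.214 = 0.96441
(3) 0.2636 × 3.3943 × 1.2096 = 1.08227
Highest is cycle (1) at 1.1511 (>1, arbitrage).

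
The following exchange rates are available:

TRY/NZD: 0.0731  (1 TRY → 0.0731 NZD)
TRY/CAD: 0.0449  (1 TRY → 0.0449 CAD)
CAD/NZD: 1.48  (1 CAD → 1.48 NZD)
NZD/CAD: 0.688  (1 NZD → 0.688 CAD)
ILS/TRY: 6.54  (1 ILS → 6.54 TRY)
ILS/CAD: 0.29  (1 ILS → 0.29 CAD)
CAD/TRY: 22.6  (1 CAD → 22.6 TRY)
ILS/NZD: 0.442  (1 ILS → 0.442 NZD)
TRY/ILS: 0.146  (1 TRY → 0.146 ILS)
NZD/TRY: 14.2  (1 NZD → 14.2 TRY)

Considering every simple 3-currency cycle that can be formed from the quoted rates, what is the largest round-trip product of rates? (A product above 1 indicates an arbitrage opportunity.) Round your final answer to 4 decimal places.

CAD→TRY→NZD→CAD: 22.6 × 0.0731 × 0.688 = 1.13662
CAD→TRY→ILS→CAD: 22.6 × 0.146 × 0.29 = 0.95688
CAD→NZD→TRY→CAD: 1.48 × 14.2 × 0.0449 = 0.94362
TRY→ILS→NZD→TRY: 0.146 × 0.442 × 14.2 = 0.91635
Maximum is CAD→TRY→NZD→CAD at 1.1366; arbitrage exists.

1.1366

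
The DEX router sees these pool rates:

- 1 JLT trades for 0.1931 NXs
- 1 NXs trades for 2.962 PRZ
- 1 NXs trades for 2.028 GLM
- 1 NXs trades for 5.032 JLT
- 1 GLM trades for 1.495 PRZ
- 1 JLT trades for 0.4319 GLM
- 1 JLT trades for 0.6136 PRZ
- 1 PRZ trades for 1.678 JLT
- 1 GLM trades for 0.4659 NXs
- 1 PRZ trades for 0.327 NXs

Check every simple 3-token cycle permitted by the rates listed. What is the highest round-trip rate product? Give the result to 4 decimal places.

1.0835

PRZ→JLT→GLM→PRZ: 1.678 × 0.4319 × 1.495 = 1.08347
NXs→JLT→GLM→NXs: 5.032 × 0.4319 × 0.4659 = 1.01255
NXs→JLT→PRZ→NXs: 5.032 × 0.6136 × 0.327 = 1.00966
NXs→GLM→PRZ→NXs: 2.028 × 1.495 × 0.327 = 0.99142
NXs→PRZ→JLT→NXs: 2.962 × 1.678 × 0.1931 = 0.95975
Maximum is PRZ→JLT→GLM→PRZ at 1.0835; arbitrage exists.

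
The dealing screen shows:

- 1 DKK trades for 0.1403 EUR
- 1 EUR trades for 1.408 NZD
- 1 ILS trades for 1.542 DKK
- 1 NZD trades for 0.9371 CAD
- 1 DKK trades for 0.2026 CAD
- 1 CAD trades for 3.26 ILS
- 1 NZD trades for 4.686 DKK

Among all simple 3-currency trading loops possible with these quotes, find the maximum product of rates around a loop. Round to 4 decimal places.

1.0185

DKK→CAD→ILS→DKK: 0.2026 × 3.26 × 1.542 = 1.01845
DKK→EUR→NZD→DKK: 0.1403 × 1.408 × 4.686 = 0.92568
Maximum is DKK→CAD→ILS→DKK at 1.0185; arbitrage exists.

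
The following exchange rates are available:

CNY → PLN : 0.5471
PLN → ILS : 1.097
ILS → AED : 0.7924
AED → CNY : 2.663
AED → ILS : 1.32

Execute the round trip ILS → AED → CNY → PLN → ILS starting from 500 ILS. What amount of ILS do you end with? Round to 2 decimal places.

633.23

500 ILS × 0.7924 = 396.2 AED
396.2 AED × 2.663 = 1055.0806 CNY
1055.0806 CNY × 0.5471 = 577.23459626 PLN
577.23459626 PLN × 1.097 = 633.22635209722 ILS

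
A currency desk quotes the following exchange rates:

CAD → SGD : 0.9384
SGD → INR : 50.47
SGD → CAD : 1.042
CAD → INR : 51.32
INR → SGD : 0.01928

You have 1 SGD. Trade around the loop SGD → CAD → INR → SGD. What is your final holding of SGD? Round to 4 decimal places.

1.0310

1 SGD × 1.042 = 1.042 CAD
1.042 CAD × 51.32 = 53.47544 INR
53.47544 INR × 0.01928 = 1.0310064832 SGD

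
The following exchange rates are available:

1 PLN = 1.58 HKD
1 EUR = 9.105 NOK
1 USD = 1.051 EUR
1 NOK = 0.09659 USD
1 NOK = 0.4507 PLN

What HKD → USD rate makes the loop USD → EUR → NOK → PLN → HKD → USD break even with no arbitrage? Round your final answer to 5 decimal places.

Known legs of the cycle: 1.051 × 9.105 × 0.4507 × 1.58 = 6.81439511163
For no arbitrage the full-cycle product must be 1, so the missing rate is 1 / 6.81439511163 ≈ 0.1467482.

0.14675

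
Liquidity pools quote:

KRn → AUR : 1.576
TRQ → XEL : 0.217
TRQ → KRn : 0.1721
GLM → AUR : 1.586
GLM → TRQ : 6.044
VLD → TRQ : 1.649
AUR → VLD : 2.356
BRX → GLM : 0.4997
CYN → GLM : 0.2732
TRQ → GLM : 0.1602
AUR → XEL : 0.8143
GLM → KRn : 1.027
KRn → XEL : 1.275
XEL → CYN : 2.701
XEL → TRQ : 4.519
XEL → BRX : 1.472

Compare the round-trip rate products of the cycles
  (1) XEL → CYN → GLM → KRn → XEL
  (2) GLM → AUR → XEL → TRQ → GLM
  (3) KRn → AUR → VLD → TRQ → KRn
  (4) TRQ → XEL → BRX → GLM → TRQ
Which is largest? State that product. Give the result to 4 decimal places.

(1) 2.701 × 0.2732 × 1.027 × 1.275 = 0.96624
(2) 1.586 × 0.8143 × 4.519 × 0.1602 = 0.93496
(3) 1.576 × 2.356 × 1.649 × 0.1721 = 1.05374
(4) 0.217 × 1.472 × 0.4997 × 6.044 = 0.96472
Highest is cycle (3) at 1.0537 (>1, arbitrage).

1.0537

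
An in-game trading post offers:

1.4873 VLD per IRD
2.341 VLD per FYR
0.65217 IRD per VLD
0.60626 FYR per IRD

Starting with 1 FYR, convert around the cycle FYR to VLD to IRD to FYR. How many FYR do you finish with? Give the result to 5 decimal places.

0.92560

1 FYR × 2.341 = 2.341 VLD
2.341 VLD × 0.65217 = 1.52672997 IRD
1.52672997 IRD × 0.60626 = 0.9255953116122 FYR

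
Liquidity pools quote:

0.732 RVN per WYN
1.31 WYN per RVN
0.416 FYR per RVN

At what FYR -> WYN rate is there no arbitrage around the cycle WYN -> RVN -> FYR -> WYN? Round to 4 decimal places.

3.2839

Known legs of the cycle: 0.732 × 0.416 = 0.304512
For no arbitrage the full-cycle product must be 1, so the missing rate is 1 / 0.304512 ≈ 3.283943.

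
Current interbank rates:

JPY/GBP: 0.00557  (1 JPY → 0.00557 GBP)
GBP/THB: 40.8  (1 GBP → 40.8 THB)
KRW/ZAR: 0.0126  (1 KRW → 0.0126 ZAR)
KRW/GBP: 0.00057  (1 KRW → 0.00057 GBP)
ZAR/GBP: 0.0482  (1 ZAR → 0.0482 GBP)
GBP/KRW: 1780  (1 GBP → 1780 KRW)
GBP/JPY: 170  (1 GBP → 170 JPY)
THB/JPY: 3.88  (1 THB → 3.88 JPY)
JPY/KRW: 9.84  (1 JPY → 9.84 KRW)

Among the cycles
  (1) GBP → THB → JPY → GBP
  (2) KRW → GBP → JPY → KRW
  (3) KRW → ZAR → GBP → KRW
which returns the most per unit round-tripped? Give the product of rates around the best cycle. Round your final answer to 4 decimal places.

1.0810

(1) 40.8 × 3.88 × 0.00557 = 0.88175
(2) 0.00057 × 170 × 9.84 = 0.95350
(3) 0.0126 × 0.0482 × 1780 = 1.08103
Highest is cycle (3) at 1.0810 (>1, arbitrage).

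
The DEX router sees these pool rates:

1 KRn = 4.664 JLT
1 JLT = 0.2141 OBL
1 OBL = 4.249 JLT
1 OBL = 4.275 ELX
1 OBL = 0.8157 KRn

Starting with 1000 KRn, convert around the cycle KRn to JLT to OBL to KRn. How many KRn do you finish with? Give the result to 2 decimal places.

814.53

1000 KRn × 4.664 = 4664 JLT
4664 JLT × 0.2141 = 998.5624 OBL
998.5624 OBL × 0.8157 = 814.52734968 KRn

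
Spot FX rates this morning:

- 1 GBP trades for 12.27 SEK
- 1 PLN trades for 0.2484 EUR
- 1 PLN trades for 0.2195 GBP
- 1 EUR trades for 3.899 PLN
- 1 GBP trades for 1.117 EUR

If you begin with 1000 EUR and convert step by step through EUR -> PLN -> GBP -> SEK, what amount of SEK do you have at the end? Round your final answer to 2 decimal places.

10501.04

1000 EUR × 3.899 = 3899 PLN
3899 PLN × 0.2195 = 855.8305 GBP
855.8305 GBP × 12.27 = 10501.040235 SEK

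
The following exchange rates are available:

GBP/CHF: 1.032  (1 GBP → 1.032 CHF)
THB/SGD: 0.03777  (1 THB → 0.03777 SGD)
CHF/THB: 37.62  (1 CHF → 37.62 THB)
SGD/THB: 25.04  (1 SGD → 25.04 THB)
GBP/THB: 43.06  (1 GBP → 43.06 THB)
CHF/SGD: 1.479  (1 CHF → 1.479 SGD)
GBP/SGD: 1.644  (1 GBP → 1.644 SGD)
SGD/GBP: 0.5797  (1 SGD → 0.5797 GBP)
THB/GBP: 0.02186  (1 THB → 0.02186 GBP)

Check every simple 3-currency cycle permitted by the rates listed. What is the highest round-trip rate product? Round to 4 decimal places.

0.9428

THB→SGD→GBP→THB: 0.03777 × 0.5797 × 43.06 = 0.94281
THB→GBP→SGD→THB: 0.02186 × 1.644 × 25.04 = 0.89988
CHF→SGD→GBP→CHF: 1.479 × 0.5797 × 1.032 = 0.88481
CHF→THB→GBP→CHF: 37.62 × 0.02186 × 1.032 = 0.84869
Maximum is THB→SGD→GBP→THB at 0.9428; no arbitrage — every cycle loses value.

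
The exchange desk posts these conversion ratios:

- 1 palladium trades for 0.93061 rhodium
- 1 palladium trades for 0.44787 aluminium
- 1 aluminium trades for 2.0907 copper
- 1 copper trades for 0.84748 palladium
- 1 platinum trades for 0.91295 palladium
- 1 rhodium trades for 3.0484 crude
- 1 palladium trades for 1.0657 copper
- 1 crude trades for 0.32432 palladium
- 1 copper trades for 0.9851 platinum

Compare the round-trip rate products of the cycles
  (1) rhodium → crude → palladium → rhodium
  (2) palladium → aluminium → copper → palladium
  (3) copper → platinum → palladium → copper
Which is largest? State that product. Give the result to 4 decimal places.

(1) 3.0484 × 0.32432 × 0.93061 = 0.92005
(2) 0.44787 × 2.0907 × 0.84748 = 0.79355
(3) 0.9851 × 0.91295 × 1.0657 = 0.95843
Highest is cycle (3) at 0.9584 (≤1, no arbitrage).

0.9584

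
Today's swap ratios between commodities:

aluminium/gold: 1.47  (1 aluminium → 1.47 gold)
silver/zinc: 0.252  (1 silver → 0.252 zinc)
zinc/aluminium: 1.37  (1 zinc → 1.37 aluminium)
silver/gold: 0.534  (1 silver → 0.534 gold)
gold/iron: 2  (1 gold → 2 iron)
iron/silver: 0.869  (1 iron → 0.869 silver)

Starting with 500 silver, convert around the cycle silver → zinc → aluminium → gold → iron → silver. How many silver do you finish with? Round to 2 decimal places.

500 silver × 0.252 = 126 zinc
126 zinc × 1.37 = 172.62 aluminium
172.62 aluminium × 1.47 = 253.7514 gold
253.7514 gold × 2 = 507.5028 iron
507.5028 iron × 0.869 = 441.0199332 silver

441.02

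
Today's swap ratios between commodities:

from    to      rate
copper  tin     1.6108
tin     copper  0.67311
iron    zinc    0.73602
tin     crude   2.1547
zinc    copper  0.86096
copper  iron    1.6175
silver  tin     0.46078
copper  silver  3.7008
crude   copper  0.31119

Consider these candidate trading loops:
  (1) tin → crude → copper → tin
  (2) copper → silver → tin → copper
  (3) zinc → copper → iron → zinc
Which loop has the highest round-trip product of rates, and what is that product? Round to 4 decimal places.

1.1478

(1) 2.1547 × 0.31119 × 1.6108 = 1.08008
(2) 3.7008 × 0.46078 × 0.67311 = 1.14782
(3) 0.86096 × 1.6175 × 0.73602 = 1.02498
Highest is cycle (2) at 1.1478 (>1, arbitrage).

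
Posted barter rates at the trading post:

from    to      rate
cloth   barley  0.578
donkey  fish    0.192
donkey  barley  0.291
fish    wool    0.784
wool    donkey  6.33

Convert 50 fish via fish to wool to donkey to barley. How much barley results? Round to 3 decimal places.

72.208

50 fish × 0.784 = 39.2 wool
39.2 wool × 6.33 = 248.136 donkey
248.136 donkey × 0.291 = 72.207576 barley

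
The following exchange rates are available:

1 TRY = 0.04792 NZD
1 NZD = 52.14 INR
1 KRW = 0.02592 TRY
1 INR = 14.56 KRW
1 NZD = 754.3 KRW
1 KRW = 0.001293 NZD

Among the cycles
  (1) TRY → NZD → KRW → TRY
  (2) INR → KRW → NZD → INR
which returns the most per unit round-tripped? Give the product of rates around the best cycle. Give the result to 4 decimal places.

0.9816

(1) 0.04792 × 754.3 × 0.02592 = 0.93691
(2) 14.56 × 0.001293 × 52.14 = 0.98159
Highest is cycle (2) at 0.9816 (≤1, no arbitrage).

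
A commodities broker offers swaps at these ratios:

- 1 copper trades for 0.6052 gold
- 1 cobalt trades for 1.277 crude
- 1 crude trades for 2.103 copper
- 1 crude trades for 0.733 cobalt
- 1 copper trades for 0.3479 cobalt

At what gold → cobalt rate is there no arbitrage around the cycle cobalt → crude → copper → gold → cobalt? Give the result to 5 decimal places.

0.61528

Known legs of the cycle: 1.277 × 2.103 × 0.6052 = 1.6252833612
For no arbitrage the full-cycle product must be 1, so the missing rate is 1 / 1.6252833612 ≈ 0.6152773.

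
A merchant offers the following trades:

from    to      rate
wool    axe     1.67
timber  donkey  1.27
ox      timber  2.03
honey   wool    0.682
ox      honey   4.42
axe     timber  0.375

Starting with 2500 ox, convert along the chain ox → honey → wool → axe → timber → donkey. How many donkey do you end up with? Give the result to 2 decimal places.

2500 ox × 4.42 = 11050 honey
11050 honey × 0.682 = 7536.1 wool
7536.1 wool × 1.67 = 12585.287 axe
12585.287 axe × 0.375 = 4719.482625 timber
4719.482625 timber × 1.27 = 5993.74293375 donkey

5993.74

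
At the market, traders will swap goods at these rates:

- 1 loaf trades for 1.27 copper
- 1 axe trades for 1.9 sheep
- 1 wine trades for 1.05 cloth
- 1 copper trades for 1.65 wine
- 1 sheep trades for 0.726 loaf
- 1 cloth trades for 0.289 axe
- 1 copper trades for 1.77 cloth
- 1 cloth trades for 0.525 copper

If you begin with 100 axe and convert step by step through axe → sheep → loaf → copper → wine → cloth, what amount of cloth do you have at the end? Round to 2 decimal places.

100 axe × 1.9 = 190 sheep
190 sheep × 0.726 = 137.94 loaf
137.94 loaf × 1.27 = 175.1838 copper
175.1838 copper × 1.65 = 289.05327 wine
289.05327 wine × 1.05 = 303.5059335 cloth

303.51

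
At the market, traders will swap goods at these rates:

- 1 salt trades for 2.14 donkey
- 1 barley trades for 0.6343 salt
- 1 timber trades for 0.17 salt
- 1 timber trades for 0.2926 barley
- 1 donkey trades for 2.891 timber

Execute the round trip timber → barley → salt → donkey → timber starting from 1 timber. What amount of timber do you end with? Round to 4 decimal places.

1 timber × 0.2926 = 0.2926 barley
0.2926 barley × 0.6343 = 0.18559618 salt
0.18559618 salt × 2.14 = 0.3971758252 donkey
0.3971758252 donkey × 2.891 = 1.1482353106532 timber

1.1482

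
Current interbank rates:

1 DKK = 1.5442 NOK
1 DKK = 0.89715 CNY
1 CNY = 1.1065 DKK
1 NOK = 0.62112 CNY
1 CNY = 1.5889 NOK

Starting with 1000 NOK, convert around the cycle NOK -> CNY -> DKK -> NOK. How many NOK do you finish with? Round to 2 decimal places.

1061.28

1000 NOK × 0.62112 = 621.12 CNY
621.12 CNY × 1.1065 = 687.26928 DKK
687.26928 DKK × 1.5442 = 1061.281222176 NOK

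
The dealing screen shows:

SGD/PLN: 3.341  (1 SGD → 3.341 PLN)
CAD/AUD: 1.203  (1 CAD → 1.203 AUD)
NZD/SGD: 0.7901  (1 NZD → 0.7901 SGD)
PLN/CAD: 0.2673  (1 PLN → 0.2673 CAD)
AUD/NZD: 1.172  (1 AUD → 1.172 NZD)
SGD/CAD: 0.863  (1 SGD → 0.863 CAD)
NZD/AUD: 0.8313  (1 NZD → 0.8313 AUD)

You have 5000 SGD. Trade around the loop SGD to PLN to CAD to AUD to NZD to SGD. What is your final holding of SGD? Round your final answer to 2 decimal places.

4974.17

5000 SGD × 3.341 = 16705 PLN
16705 PLN × 0.2673 = 4465.2465 CAD
4465.2465 CAD × 1.203 = 5371.6915395 AUD
5371.6915395 AUD × 1.172 = 6295.622484294 NZD
6295.622484294 NZD × 0.7901 = 4974.1713248406894 SGD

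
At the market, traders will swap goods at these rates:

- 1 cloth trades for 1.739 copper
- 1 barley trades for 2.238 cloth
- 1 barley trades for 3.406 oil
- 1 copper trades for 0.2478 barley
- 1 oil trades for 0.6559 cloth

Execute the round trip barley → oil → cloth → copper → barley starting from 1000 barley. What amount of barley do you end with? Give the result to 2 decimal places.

1000 barley × 3.406 = 3406 oil
3406 oil × 0.6559 = 2233.9954 cloth
2233.9954 cloth × 1.739 = 3884.9180006 copper
3884.9180006 copper × 0.2478 = 962.68268054868 barley

962.68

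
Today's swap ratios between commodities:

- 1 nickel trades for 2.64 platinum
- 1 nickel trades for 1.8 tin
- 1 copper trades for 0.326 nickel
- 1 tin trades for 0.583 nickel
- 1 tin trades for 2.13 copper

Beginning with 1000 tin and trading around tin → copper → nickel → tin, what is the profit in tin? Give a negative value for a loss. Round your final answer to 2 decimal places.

249.88

1000 tin × 2.13 = 2130 copper
2130 copper × 0.326 = 694.38 nickel
694.38 nickel × 1.8 = 1249.884 tin
Net change: 1249.884 − 1000 = 249.884 tin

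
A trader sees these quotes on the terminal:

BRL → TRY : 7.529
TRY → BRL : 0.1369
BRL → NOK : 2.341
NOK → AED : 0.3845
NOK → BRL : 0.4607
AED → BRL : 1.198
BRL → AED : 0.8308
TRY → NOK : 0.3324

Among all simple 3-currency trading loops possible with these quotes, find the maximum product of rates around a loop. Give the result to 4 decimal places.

1.1530

NOK→BRL→TRY→NOK: 0.4607 × 7.529 × 0.3324 = 1.15297
NOK→AED→BRL→NOK: 0.3845 × 1.198 × 2.341 = 1.07834
Maximum is NOK→BRL→TRY→NOK at 1.1530; arbitrage exists.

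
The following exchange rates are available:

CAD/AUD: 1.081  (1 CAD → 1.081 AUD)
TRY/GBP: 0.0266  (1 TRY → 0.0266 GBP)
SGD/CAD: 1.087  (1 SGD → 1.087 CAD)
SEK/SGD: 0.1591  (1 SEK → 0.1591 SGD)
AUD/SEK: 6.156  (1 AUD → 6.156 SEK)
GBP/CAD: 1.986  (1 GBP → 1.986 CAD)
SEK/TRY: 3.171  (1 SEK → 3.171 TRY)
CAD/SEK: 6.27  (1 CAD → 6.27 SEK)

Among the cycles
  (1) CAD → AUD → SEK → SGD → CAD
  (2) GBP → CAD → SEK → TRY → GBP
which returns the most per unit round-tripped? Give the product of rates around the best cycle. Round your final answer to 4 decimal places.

1.1509

(1) 1.081 × 6.156 × 0.1591 × 1.087 = 1.15086
(2) 1.986 × 6.27 × 3.171 × 0.0266 = 1.05033
Highest is cycle (1) at 1.1509 (>1, arbitrage).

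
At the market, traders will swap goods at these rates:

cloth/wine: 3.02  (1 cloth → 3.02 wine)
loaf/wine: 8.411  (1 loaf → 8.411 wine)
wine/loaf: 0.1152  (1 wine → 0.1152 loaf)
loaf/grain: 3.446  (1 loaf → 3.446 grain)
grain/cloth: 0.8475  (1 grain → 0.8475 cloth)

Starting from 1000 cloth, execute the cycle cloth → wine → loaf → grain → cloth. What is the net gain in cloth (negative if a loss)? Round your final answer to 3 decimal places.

16.048

1000 cloth × 3.02 = 3020 wine
3020 wine × 0.1152 = 347.904 loaf
347.904 loaf × 3.446 = 1198.877184 grain
1198.877184 grain × 0.8475 = 1016.04841344 cloth
Net change: 1016.04841344 − 1000 = 16.04841344 cloth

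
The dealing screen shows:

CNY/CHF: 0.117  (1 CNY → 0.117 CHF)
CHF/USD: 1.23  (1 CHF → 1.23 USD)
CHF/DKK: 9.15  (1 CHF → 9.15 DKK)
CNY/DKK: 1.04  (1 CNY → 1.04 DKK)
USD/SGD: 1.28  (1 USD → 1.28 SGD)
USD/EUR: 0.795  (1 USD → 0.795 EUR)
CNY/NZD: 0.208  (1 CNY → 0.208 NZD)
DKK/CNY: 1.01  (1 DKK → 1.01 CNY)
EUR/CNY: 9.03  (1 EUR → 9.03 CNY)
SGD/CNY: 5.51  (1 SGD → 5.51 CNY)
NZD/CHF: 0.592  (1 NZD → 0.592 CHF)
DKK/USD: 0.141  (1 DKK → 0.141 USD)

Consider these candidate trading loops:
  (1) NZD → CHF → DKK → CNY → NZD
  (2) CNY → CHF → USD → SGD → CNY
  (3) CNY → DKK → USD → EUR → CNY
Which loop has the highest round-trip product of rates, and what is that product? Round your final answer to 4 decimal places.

(1) 0.592 × 9.15 × 1.01 × 0.208 = 1.13796
(2) 0.117 × 1.23 × 1.28 × 5.51 = 1.01497
(3) 1.04 × 0.141 × 0.795 × 9.03 = 1.05271
Highest is cycle (1) at 1.1380 (>1, arbitrage).

1.1380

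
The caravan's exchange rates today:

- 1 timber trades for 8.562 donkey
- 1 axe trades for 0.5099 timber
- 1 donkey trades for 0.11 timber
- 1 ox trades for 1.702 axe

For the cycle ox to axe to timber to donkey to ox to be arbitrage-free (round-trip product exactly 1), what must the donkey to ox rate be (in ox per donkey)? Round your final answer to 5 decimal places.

Known legs of the cycle: 1.702 × 0.5099 × 8.562 = 7.4305299876
For no arbitrage the full-cycle product must be 1, so the missing rate is 1 / 7.4305299876 ≈ 0.1345799.

0.13458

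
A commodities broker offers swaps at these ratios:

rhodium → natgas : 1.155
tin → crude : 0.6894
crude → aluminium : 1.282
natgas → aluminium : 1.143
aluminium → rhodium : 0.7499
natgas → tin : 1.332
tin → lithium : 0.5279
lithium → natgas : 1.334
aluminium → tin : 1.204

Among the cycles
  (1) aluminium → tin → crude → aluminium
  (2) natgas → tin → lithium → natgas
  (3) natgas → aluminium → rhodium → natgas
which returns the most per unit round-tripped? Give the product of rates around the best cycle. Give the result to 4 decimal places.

(1) 1.204 × 0.6894 × 1.282 = 1.06411
(2) 1.332 × 0.5279 × 1.334 = 0.93802
(3) 1.143 × 0.7499 × 1.155 = 0.98999
Highest is cycle (1) at 1.0641 (>1, arbitrage).

1.0641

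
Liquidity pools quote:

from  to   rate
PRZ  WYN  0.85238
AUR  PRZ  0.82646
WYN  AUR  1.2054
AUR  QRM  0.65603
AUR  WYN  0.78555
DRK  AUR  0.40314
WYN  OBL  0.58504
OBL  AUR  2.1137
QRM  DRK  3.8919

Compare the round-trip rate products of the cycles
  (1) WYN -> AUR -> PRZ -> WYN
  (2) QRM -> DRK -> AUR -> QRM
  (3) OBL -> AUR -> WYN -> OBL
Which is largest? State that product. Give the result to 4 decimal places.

1.0293

(1) 1.2054 × 0.82646 × 0.85238 = 0.84915
(2) 3.8919 × 0.40314 × 0.65603 = 1.02930
(3) 2.1137 × 0.78555 × 0.58504 = 0.97141
Highest is cycle (2) at 1.0293 (>1, arbitrage).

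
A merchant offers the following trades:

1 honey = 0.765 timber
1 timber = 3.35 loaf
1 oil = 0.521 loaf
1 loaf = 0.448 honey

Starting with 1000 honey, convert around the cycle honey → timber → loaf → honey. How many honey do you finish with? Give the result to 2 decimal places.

1148.11

1000 honey × 0.765 = 765 timber
765 timber × 3.35 = 2562.75 loaf
2562.75 loaf × 0.448 = 1148.112 honey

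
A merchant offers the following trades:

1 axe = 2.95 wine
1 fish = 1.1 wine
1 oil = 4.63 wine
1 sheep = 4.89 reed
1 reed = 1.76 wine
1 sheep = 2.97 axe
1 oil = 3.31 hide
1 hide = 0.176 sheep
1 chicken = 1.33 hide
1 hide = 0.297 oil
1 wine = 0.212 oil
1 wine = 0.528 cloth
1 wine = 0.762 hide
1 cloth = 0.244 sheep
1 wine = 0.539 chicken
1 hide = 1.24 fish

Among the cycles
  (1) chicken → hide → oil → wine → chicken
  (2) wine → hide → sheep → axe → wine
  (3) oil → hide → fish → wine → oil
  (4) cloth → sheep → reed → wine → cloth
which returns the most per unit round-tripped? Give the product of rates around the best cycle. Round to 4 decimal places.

(1) 1.33 × 0.297 × 4.63 × 0.539 = 0.98578
(2) 0.762 × 0.176 × 2.97 × 2.95 = 1.17502
(3) 3.31 × 1.24 × 1.1 × 0.212 = 0.95715
(4) 0.244 × 4.89 × 1.76 × 0.528 = 1.10878
Highest is cycle (2) at 1.1750 (>1, arbitrage).

1.1750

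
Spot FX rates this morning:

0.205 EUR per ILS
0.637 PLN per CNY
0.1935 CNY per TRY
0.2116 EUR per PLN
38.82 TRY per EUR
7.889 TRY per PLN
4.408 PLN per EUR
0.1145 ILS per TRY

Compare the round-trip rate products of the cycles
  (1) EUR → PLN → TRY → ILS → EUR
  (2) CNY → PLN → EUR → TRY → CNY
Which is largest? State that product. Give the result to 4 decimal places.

(1) 4.408 × 7.889 × 0.1145 × 0.205 = 0.81625
(2) 0.637 × 0.2116 × 38.82 × 0.1935 = 1.01249
Highest is cycle (2) at 1.0125 (>1, arbitrage).

1.0125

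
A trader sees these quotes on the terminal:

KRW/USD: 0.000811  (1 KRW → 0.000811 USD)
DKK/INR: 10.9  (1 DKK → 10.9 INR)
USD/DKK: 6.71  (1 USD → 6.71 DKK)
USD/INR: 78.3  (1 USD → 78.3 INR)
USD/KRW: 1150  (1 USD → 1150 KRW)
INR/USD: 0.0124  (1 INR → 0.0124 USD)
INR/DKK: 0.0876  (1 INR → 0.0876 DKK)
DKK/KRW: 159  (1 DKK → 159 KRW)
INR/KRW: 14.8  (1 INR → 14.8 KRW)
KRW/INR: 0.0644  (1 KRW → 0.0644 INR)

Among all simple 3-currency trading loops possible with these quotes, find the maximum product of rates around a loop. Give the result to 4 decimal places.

0.9398

INR→KRW→USD→INR: 14.8 × 0.000811 × 78.3 = 0.93982
INR→USD→KRW→INR: 0.0124 × 1150 × 0.0644 = 0.91834
INR→USD→DKK→INR: 0.0124 × 6.71 × 10.9 = 0.90692
INR→DKK→KRW→INR: 0.0876 × 159 × 0.0644 = 0.89699
USD→DKK→KRW→USD: 6.71 × 159 × 0.000811 = 0.86525
Maximum is INR→KRW→USD→INR at 0.9398; no arbitrage — every cycle loses value.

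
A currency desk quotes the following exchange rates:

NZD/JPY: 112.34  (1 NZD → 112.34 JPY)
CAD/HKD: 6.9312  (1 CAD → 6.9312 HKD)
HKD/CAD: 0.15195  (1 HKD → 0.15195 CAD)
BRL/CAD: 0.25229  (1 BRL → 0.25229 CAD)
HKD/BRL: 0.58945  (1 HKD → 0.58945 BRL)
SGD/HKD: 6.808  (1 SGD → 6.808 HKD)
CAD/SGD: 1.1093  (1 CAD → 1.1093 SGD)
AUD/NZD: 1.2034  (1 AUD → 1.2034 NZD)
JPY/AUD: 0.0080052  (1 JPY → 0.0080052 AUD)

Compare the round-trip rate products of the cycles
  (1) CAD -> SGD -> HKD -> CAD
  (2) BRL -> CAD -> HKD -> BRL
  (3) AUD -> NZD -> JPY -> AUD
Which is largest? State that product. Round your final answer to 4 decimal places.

(1) 1.1093 × 6.808 × 0.15195 = 1.14754
(2) 0.25229 × 6.9312 × 0.58945 = 1.03075
(3) 1.2034 × 112.34 × 0.0080052 = 1.08222
Highest is cycle (1) at 1.1475 (>1, arbitrage).

1.1475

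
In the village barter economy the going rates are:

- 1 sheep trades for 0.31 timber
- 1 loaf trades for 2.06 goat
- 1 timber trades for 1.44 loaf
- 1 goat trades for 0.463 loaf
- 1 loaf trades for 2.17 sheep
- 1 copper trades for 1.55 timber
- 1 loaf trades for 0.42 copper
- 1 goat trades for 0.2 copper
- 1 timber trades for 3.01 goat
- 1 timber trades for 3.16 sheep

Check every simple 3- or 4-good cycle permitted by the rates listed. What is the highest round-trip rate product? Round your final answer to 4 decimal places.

0.9687

sheep→timber→loaf→sheep: 0.31 × 1.44 × 2.17 = 0.96869
goat→loaf→sheep→timber→goat: 0.463 × 2.17 × 0.31 × 3.01 = 0.93749
timber→loaf→copper→timber: 1.44 × 0.42 × 1.55 = 0.93744
goat→copper→timber→goat: 0.2 × 1.55 × 3.01 = 0.93310
goat→copper→timber→loaf→goat: 0.2 × 1.55 × 1.44 × 2.06 = 0.91958
goat→loaf→copper→timber→goat: 0.463 × 0.42 × 1.55 × 3.01 = 0.90725
Maximum is sheep→timber→loaf→sheep at 0.9687; no arbitrage — every cycle loses value.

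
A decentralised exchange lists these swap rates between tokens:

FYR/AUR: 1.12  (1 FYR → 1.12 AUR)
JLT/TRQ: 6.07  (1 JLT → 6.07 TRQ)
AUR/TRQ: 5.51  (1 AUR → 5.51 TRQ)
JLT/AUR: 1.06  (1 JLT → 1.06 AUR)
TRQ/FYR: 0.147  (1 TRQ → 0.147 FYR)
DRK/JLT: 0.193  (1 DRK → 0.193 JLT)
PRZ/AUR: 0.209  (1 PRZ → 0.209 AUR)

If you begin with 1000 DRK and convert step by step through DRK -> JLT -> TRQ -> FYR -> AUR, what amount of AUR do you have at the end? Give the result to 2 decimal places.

1000 DRK × 0.193 = 193 JLT
193 JLT × 6.07 = 1171.51 TRQ
1171.51 TRQ × 0.147 = 172.21197 FYR
172.21197 FYR × 1.12 = 192.8774064 AUR

192.88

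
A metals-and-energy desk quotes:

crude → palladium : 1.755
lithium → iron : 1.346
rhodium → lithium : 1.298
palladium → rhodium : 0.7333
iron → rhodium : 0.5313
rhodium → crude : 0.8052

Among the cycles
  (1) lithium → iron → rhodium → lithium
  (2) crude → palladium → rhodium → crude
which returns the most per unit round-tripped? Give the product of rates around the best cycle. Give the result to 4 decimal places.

1.0362

(1) 1.346 × 0.5313 × 1.298 = 0.92824
(2) 1.755 × 0.7333 × 0.8052 = 1.03625
Highest is cycle (2) at 1.0362 (>1, arbitrage).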